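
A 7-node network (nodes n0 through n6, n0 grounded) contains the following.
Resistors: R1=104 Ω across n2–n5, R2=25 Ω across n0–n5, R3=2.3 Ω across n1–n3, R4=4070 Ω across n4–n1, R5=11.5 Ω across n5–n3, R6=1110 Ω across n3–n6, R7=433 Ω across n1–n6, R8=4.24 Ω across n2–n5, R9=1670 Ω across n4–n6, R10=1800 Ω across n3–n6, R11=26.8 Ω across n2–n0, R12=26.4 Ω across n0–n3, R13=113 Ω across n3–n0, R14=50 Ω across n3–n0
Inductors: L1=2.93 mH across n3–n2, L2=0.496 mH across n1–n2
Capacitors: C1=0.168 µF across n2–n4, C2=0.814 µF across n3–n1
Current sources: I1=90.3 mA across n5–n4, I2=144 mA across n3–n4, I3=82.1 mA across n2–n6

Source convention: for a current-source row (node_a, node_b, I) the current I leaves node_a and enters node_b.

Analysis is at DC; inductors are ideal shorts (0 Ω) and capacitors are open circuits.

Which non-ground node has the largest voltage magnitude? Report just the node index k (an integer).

MNA unknowns: 6 node voltages V₁..V_6 plus 2 source currents (L1, L2)
R1: Y=0.009615 on G[2,5]
R2: Y=0.04000 on G[0,5]
R3: Y=0.4348 on G[1,3]
L1: row V3−V2=0, i_L1 at 3,2
R4: Y=0.0002457 on G[4,1]
R5: Y=0.08696 on G[5,3]
C1: Y=0.000 on G[2,4]
R6: Y=0.0009009 on G[3,6]
R7: Y=0.002309 on G[1,6]
R8: Y=0.2358 on G[2,5]
R9: Y=0.0005988 on G[4,6]
C2: Y=0.000 on G[3,1]
R10: Y=0.0005556 on G[3,6]
I1: z[5]−=0.0903, z[4]+=0.0903
R11: Y=0.03731 on G[2,0]
R12: Y=0.03788 on G[0,3]
I2: z[3]−=0.144, z[4]+=0.144
R13: Y=0.008850 on G[3,0]
R14: Y=0.02000 on G[3,0]
L2: row V1−V2=0, i_L2 at 1,2
I3: z[2]−=0.0821, z[6]+=0.0821
solve → V1=0.06940, V2=0.06940, V3=0.06940, V4=322.2, V5=-0.1805, V6=63.07
aux → i_L1=-0.07861, i_L2=0.2246

4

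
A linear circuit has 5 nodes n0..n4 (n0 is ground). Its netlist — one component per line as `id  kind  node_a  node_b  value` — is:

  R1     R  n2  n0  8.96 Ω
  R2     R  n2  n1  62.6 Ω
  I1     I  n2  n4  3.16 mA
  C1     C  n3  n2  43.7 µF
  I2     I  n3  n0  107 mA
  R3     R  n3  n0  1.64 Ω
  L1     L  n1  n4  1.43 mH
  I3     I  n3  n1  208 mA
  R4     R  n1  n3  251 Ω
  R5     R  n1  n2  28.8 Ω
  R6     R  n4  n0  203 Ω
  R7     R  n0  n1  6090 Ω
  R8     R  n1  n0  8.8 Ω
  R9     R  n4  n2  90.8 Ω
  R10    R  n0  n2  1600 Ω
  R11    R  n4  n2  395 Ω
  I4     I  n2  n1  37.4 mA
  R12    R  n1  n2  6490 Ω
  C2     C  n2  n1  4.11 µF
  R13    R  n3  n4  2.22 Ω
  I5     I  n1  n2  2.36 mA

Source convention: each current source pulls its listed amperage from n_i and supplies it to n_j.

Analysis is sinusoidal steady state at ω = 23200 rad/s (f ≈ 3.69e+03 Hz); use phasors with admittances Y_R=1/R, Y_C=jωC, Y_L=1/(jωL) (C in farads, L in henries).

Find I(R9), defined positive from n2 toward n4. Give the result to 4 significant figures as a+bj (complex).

0.001395-3.520e-05j A

MNA unknowns: 4 node voltages V₁..V_4
R1: Y=0.1116+0.000j on G[2,0]
R2: Y=0.01597+0.000j on G[2,1]
I1: z[2]−=0.00316, z[4]+=0.00316
C1: Y=0.000+1.014j on G[3,2]
I2: z[3]−=0.107, z[0]+=0.107
R3: Y=0.6098+0.000j on G[3,0]
L1: Y=0.000-0.03014j on G[1,4]
I3: z[3]−=0.208, z[1]+=0.208
R4: Y=0.003984+0.000j on G[1,3]
R5: Y=0.03472+0.000j on G[1,2]
R6: Y=0.004926+0.000j on G[4,0]
R7: Y=0.0001642+0.000j on G[0,1]
R8: Y=0.1136+0.000j on G[1,0]
R9: Y=0.01101+0.000j on G[4,2]
R10: Y=0.0006250+0.000j on G[0,2]
R11: Y=0.002532+0.000j on G[4,2]
I4: z[2]−=0.0374, z[1]+=0.0374
R12: Y=0.0001541+0.000j on G[1,2]
C2: Y=0.000+0.09535j on G[2,1]
R13: Y=0.4505+0.000j on G[3,4]
I5: z[1]−=0.00236, z[2]+=0.00236
solve → V1=1.164-0.5195j, V2=-0.2387-0.007246j, V3=-0.3458+0.09832j, V4=-0.3654-0.004050j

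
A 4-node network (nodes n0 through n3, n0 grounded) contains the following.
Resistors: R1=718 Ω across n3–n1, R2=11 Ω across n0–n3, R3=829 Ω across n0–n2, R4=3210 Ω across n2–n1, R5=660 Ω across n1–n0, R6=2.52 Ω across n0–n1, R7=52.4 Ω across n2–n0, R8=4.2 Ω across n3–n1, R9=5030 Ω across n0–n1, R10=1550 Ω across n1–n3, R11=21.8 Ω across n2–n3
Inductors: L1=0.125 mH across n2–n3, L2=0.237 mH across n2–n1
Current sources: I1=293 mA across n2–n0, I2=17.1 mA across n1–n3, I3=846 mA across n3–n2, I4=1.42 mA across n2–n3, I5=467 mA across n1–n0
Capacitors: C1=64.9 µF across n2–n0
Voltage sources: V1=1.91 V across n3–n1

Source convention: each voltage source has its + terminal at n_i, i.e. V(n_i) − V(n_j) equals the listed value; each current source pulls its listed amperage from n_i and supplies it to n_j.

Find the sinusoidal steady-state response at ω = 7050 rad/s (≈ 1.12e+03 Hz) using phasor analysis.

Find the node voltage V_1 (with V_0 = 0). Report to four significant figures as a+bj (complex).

Element admittances at ω=7050 rad/s:
  Y(R1) = 0.001393+0.000j S between n3,n1
  Y(R2) = 0.09091+0.000j S between n0,n3
  Y(L1) = 0.000-1.135j S between n2,n3
  I1: injects 0.293 A into n0 (from n2)
  I2: injects 0.0171 A into n3 (from n1)
  I3: injects 0.846 A into n2 (from n3)
  Y(R3) = 0.001206+0.000j S between n0,n2
  Y(R4) = 0.0003115+0.000j S between n2,n1
  Y(R5) = 0.001515+0.000j S between n1,n0
  Y(L2) = 0.000-0.5985j S between n2,n1
  Y(R6) = 0.3968+0.000j S between n0,n1
  I4: injects 0.00142 A into n3 (from n2)
  Y(R7) = 0.01908+0.000j S between n2,n0
  Y(R8) = 0.2381+0.000j S between n3,n1
  Y(R9) = 0.0001988+0.000j S between n0,n1
  Y(R10) = 0.0006452+0.000j S between n1,n3
  Y(R11) = 0.04587+0.000j S between n2,n3
  I5: injects 0.467 A into n0 (from n1)
  Y(C1) = 0.000+0.4575j S between n2,n0
  V1: constraint V(n3)−V(n1) = 1.91
Assemble and solve the 4×4 MNA system:
  V(n1)=-1.360+0.08987j  V(n2)=-0.1219+0.5803j  V(n3)=0.5500+0.08987j
  i(V1)=-0.8105+0.7767j

-1.360+0.08987j V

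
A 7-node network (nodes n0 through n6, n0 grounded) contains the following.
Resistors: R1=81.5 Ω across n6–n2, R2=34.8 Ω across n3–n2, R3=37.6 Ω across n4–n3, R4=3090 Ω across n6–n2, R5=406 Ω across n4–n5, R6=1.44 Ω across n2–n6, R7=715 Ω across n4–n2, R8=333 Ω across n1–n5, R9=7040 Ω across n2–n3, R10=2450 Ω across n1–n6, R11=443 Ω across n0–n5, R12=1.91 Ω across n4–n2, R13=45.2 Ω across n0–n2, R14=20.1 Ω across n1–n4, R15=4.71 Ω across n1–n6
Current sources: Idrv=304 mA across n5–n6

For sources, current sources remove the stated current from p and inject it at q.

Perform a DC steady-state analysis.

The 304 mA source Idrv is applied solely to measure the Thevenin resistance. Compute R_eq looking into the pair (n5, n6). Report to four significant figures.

R_eq = 134.5 Ω

Element admittances at DC:
  Y(R1) = 0.01227 S between n6,n2
  Y(R2) = 0.02874 S between n3,n2
  Y(R3) = 0.02660 S between n4,n3
  Y(R4) = 0.0003236 S between n6,n2
  Y(R5) = 0.002463 S between n4,n5
  Y(R6) = 0.6944 S between n2,n6
  Y(R7) = 0.001399 S between n4,n2
  Y(R8) = 0.003003 S between n1,n5
  Y(R9) = 0.0001420 S between n2,n3
  Y(R10) = 0.0004082 S between n1,n6
  Y(R11) = 0.002257 S between n0,n5
  Y(R12) = 0.5236 S between n4,n2
  Y(R13) = 0.02212 S between n0,n2
  Y(R14) = 0.04975 S between n1,n4
  Y(R15) = 0.2123 S between n1,n6
  Idrv: injects 0.304 A into n6 (from n5)
Assemble and solve the 6×6 MNA system:
  V(n1)=3.478  V(n2)=3.762  V(n3)=3.669  V(n4)=3.569  V(n5)=-36.87  V(n6)=4.027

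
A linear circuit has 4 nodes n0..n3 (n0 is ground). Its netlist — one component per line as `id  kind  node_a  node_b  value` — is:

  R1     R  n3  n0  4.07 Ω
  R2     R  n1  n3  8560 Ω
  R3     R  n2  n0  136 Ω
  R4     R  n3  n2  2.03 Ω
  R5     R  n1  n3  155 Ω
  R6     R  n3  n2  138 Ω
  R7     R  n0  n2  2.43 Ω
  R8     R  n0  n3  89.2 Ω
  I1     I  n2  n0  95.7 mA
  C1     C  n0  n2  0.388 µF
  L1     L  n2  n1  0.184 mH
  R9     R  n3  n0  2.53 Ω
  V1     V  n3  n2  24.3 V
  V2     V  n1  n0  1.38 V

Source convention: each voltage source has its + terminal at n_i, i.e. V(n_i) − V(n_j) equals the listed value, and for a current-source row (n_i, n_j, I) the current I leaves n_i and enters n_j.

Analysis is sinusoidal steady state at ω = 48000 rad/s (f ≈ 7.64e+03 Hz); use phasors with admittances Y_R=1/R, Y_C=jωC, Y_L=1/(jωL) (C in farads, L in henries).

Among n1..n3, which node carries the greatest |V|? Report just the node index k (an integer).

2

Element admittances at ω=48000 rad/s:
  Y(R1) = 0.2457+0.000j S between n3,n0
  Y(R2) = 0.0001168+0.000j S between n1,n3
  Y(R3) = 0.007353+0.000j S between n2,n0
  Y(R4) = 0.4926+0.000j S between n3,n2
  Y(R5) = 0.006452+0.000j S between n1,n3
  Y(R6) = 0.007246+0.000j S between n3,n2
  Y(R7) = 0.4115+0.000j S between n0,n2
  Y(R8) = 0.01121+0.000j S between n0,n3
  I1: injects 0.0957 A into n0 (from n2)
  Y(C1) = 0.000+0.01862j S between n0,n2
  Y(L1) = 0.000-0.1132j S between n2,n1
  Y(R9) = 0.3953+0.000j S between n3,n0
  V1: constraint V(n3)−V(n2) = 24.3
  V2: constraint V(n1)−V(n0) = 1.38
Assemble and solve the 5×5 MNA system:
  V(n1)=1.380+0.000j  V(n2)=-14.81-1.445j  V(n3)=9.492-1.445j
  i(V1)=-18.39+0.9518j  i(V2)=-0.1103+1.823j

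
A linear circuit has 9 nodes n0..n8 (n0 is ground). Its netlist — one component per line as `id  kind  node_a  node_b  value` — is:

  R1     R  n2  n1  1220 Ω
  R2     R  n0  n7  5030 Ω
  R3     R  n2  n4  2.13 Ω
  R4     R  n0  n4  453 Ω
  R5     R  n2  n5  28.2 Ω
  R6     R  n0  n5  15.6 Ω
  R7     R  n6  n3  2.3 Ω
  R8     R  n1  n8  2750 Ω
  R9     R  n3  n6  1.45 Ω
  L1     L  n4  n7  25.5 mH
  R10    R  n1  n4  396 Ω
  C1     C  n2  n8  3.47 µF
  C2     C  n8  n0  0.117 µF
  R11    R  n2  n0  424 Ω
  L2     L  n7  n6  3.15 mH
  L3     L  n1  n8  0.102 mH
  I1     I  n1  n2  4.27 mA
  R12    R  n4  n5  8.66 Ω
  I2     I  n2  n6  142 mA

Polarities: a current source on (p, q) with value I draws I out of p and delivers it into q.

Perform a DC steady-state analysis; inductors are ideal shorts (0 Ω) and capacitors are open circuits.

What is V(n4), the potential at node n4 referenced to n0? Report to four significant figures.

0.07231 V

Element admittances at DC:
  Y(R1) = 0.0008197 S between n2,n1
  Y(R2) = 0.0001988 S between n0,n7
  Y(R3) = 0.4695 S between n2,n4
  Y(R4) = 0.002208 S between n0,n4
  Y(R5) = 0.03546 S between n2,n5
  Y(R6) = 0.06410 S between n0,n5
  Y(R7) = 0.4348 S between n6,n3
  Y(R8) = 0.0003636 S between n1,n8
  Y(R9) = 0.6897 S between n3,n6
  L1: short n4↔n7 (DC inductor)
  Y(R10) = 0.002525 S between n1,n4
  Y(C1) = 0.000 S between n2,n8
  Y(C2) = 0.000 S between n8,n0
  Y(R11) = 0.002358 S between n2,n0
  L2: short n7↔n6 (DC inductor)
  L3: short n1↔n8 (DC inductor)
  I1: injects 0.00427 A into n2 (from n1)
  Y(R12) = 0.1155 S between n4,n5
  I2: injects 0.142 A into n6 (from n2)
Assemble and solve the 11×11 MNA system:
  V(n1)=-1.272  V(n2)=-0.2060  V(n3)=0.07231  V(n4)=0.07231  V(n5)=0.004864  V(n6)=0.07231  V(n7)=0.07231  V(n8)=-1.272
  i(L1)=-0.1420  i(L2)=-0.1420  i(L3)=0.000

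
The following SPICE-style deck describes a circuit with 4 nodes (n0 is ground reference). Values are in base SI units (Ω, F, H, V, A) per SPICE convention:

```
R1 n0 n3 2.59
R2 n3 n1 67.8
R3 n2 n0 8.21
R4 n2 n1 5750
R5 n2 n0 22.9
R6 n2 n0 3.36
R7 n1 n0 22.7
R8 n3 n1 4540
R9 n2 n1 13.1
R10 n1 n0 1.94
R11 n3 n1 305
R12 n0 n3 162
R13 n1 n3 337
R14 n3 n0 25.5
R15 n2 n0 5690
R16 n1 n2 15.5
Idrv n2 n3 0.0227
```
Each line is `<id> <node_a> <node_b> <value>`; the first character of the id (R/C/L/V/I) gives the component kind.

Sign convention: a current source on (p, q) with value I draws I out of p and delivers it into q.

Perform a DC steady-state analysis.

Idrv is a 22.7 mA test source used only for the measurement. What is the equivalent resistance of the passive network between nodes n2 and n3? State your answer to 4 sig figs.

Element admittances at DC:
  Y(R1) = 0.3861 S between n0,n3
  Y(R2) = 0.01475 S between n3,n1
  Y(R3) = 0.1218 S between n2,n0
  Y(R4) = 0.0001739 S between n2,n1
  Y(R5) = 0.04367 S between n2,n0
  Y(R6) = 0.2976 S between n2,n0
  Y(R7) = 0.04405 S between n1,n0
  Y(R8) = 0.0002203 S between n3,n1
  Y(R9) = 0.07634 S between n2,n1
  Y(R10) = 0.5155 S between n1,n0
  Y(R11) = 0.003279 S between n3,n1
  Y(R12) = 0.006173 S between n0,n3
  Y(R13) = 0.002967 S between n1,n3
  Y(R14) = 0.03922 S between n3,n0
  Y(R15) = 0.0001757 S between n2,n0
  Y(R16) = 0.06452 S between n1,n2
  Idrv: injects 0.0227 A into n3 (from n2)
Assemble and solve the 3×3 MNA system:
  V(n1)=-0.006155  V(n2)=-0.03900  V(n3)=0.04985

R_eq = 3.914 Ω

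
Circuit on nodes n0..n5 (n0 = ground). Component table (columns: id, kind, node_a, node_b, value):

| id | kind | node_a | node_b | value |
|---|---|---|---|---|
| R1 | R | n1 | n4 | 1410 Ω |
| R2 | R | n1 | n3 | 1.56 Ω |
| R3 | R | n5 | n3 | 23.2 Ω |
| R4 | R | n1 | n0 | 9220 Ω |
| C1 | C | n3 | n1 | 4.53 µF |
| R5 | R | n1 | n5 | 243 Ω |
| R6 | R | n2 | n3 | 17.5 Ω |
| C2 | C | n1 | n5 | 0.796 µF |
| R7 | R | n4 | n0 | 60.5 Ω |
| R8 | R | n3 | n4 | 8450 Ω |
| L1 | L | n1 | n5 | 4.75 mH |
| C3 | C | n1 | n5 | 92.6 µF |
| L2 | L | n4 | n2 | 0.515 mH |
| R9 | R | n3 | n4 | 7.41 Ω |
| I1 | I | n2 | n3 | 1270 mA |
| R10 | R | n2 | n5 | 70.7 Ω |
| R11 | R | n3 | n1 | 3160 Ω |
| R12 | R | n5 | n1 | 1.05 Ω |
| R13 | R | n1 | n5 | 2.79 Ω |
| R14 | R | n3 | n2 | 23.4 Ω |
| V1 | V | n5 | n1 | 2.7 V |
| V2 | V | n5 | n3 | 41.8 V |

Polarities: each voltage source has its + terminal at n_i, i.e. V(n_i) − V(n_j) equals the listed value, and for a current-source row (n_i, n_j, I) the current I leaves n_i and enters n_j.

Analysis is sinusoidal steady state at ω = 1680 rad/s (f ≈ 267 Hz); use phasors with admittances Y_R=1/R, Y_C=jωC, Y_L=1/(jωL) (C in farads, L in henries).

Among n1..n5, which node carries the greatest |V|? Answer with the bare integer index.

5

Element admittances at ω=1680 rad/s:
  Y(R1) = 0.0007092+0.000j S between n1,n4
  Y(R2) = 0.6410+0.000j S between n1,n3
  Y(R3) = 0.04310+0.000j S between n5,n3
  Y(R4) = 0.0001085+0.000j S between n1,n0
  Y(C1) = 0.000+0.007610j S between n3,n1
  Y(R5) = 0.004115+0.000j S between n1,n5
  Y(R6) = 0.05714+0.000j S between n2,n3
  Y(C2) = 0.000+0.001337j S between n1,n5
  Y(R7) = 0.01653+0.000j S between n4,n0
  Y(R8) = 0.0001183+0.000j S between n3,n4
  Y(L1) = 0.000-0.1253j S between n1,n5
  Y(C3) = 0.000+0.1556j S between n1,n5
  Y(L2) = 0.000-1.156j S between n4,n2
  Y(R9) = 0.1350+0.000j S between n3,n4
  I1: injects 1.27 A into n3 (from n2)
  Y(R10) = 0.01414+0.000j S between n2,n5
  Y(R11) = 0.0003165+0.000j S between n3,n1
  Y(R12) = 0.9524+0.000j S between n5,n1
  Y(R13) = 0.3584+0.000j S between n1,n5
  Y(R14) = 0.04274+0.000j S between n3,n2
  V1: constraint V(n5)−V(n1) = 2.7
  V2: constraint V(n5)−V(n3) = 41.8
Assemble and solve the 7×7 MNA system:
  V(n1)=41.41-0.1500j  V(n2)=-0.2895-0.3300j  V(n3)=2.308-0.1500j  V(n4)=-0.2717+0.0009845j  V(n5)=44.11-0.1500j
  i(V1)=21.56+0.2121j  i(V2)=-27.54-0.3000j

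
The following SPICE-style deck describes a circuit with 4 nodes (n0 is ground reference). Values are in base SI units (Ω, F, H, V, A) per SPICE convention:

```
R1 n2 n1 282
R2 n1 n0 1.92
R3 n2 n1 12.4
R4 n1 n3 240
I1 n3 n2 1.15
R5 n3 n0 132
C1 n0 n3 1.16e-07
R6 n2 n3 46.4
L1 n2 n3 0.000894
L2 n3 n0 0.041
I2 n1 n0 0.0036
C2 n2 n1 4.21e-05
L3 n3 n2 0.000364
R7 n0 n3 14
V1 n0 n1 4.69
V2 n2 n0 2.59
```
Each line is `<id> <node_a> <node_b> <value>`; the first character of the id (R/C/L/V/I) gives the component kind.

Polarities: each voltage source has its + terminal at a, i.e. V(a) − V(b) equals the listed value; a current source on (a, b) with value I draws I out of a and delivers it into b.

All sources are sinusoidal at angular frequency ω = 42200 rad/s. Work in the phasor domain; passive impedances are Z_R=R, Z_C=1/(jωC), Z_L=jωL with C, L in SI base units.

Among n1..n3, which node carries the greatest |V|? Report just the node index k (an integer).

3

Apply KCL at each of the 3 non-ground nodes and solve the resulting linear system.
Node n1: branches {R1, R2, R3, R4, I2, C2, V1} → V_1 = -4.690+0.000j
Node n2: branches {R1, R3, I1, R6, L1, C2, L3, V2} → V_2 = 2.590+0.000j
Node n3: branches {R4, I1, R5, C1, R6, L1, L2, L3, R7} → V_3 = -5.161-6.567j
Source currents: i(V1)=-3.050-12.91j, i(V2)=-0.2316-12.37j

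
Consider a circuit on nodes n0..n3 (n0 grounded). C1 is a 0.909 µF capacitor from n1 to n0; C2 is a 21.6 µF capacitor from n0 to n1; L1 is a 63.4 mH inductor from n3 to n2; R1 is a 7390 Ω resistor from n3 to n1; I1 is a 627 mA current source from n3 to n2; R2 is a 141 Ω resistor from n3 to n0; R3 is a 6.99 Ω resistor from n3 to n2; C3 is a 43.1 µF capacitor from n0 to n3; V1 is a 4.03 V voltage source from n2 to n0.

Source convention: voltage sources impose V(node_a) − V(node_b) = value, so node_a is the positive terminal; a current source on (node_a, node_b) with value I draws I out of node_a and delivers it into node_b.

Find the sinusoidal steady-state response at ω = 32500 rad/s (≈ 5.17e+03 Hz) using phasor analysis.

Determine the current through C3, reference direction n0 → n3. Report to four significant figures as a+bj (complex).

0.04970+0.007290j A

MNA unknowns: 3 node voltages V₁..V_3 plus 1 source current (V1)
C1: Y=0.000+0.02954j on G[1,0]
C2: Y=0.000+0.7020j on G[0,1]
L1: Y=0.000-0.0004853j on G[3,2]
R1: Y=0.0001353+0.000j on G[3,1]
I1: z[3]−=0.627, z[2]+=0.627
R2: Y=0.007092+0.000j on G[3,0]
R3: Y=0.1431+0.000j on G[3,2]
C3: Y=0.000+1.401j on G[0,3]
V1: row V2−V0=4.03, i_V1 at 2,0
solve → V1=6.563e-06+9.640e-07j, V2=4.030+0.000j, V3=-0.005205+0.03548j
aux → i_V1=0.04973+0.007034j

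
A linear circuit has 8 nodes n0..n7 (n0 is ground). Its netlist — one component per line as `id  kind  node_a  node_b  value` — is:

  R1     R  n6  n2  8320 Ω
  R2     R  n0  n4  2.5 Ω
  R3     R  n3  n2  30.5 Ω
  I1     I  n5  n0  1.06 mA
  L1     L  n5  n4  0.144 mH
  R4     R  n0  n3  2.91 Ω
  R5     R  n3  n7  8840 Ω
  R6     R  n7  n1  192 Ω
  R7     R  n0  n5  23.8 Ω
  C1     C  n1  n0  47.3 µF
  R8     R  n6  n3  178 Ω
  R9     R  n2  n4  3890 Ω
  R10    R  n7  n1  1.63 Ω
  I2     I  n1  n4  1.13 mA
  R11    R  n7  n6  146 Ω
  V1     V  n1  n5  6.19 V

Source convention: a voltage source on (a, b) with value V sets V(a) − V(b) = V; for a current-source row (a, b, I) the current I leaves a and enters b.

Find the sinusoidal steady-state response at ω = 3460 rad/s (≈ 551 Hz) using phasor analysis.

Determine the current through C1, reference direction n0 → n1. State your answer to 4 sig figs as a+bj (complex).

MNA unknowns: 7 node voltages V₁..V_7 plus 1 source current (V1)
R1: Y=0.0001202+0.000j on G[6,2]
R2: Y=0.4000+0.000j on G[0,4]
R3: Y=0.03279+0.000j on G[3,2]
I1: z[5]−=0.00106, z[0]+=0.00106
L1: Y=0.000-2.007j on G[5,4]
R4: Y=0.3436+0.000j on G[0,3]
R5: Y=0.0001131+0.000j on G[3,7]
R6: Y=0.005208+0.000j on G[7,1]
R7: Y=0.04202+0.000j on G[0,5]
C1: Y=0.000+0.1637j on G[1,0]
R8: Y=0.005618+0.000j on G[6,3]
R9: Y=0.0002571+0.000j on G[2,4]
R10: Y=0.6135+0.000j on G[7,1]
I2: z[1]−=0.00113, z[4]+=0.00113
R11: Y=0.006849+0.000j on G[7,6]
V1: row V1−V5=6.19, i_V1 at 1,5
solve → V1=5.686-2.254j, V2=0.05559-0.04267j, V3=0.05204-0.02241j, V4=-0.9166-2.071j, V5=-0.5037-2.254j, V6=3.102-1.231j, V7=5.657-2.242j
aux → i_V1=-0.3881-0.9234j

-0.3689-0.9306j A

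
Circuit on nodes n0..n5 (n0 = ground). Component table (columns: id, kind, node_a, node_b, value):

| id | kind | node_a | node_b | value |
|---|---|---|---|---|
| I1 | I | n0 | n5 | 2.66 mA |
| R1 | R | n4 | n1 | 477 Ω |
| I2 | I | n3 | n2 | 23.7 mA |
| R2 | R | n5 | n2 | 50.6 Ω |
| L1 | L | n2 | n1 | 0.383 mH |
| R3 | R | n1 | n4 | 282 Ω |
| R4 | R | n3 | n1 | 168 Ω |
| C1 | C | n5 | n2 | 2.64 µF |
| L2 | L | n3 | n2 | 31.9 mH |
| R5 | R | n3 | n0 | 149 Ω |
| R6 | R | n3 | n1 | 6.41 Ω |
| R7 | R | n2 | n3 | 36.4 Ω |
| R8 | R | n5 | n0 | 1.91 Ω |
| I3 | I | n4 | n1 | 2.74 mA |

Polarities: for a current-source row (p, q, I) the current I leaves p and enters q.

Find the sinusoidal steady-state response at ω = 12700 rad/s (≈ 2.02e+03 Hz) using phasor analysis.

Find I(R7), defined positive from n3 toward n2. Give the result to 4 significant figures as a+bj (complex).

MNA unknowns: 5 node voltages V₁..V_5
I1: z[0]−=0.00266, z[5]+=0.00266
R1: Y=0.002096+0.000j on G[4,1]
I2: z[3]−=0.0237, z[2]+=0.0237
R2: Y=0.01976+0.000j on G[5,2]
L1: Y=0.000-0.2056j on G[2,1]
R3: Y=0.003546+0.000j on G[1,4]
R4: Y=0.005952+0.000j on G[3,1]
C1: Y=0.000+0.03353j on G[5,2]
L2: Y=0.000-0.002468j on G[3,2]
R5: Y=0.006711+0.000j on G[3,0]
R6: Y=0.1560+0.000j on G[3,1]
R7: Y=0.02747+0.000j on G[2,3]
R8: Y=0.5236+0.000j on G[5,0]
I3: z[4]−=0.00274, z[1]+=0.00274
solve → V1=0.01631-0.1002j, V2=0.02804-0.006655j, V3=-0.1024-0.08532j, V4=-0.4693-0.1002j, V5=0.006394+0.001094j

-0.003585-0.002161j A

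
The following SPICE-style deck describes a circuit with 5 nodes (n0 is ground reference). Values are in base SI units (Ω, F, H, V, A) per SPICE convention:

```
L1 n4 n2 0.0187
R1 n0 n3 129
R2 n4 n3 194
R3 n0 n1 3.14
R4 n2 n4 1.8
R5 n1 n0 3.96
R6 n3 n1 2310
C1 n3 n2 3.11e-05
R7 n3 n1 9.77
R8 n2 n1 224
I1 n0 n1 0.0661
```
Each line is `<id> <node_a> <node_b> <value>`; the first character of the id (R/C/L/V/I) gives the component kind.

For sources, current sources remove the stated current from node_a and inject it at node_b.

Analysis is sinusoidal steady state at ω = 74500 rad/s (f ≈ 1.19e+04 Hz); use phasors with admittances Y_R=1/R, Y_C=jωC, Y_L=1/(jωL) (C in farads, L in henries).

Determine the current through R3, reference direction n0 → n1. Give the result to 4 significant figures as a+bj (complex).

Element admittances at ω=74500 rad/s:
  Y(L1) = 0.000-0.0007178j S between n4,n2
  Y(R1) = 0.007752+0.000j S between n0,n3
  Y(R2) = 0.005155+0.000j S between n4,n3
  Y(R3) = 0.3185+0.000j S between n0,n1
  Y(R4) = 0.5556+0.000j S between n2,n4
  Y(R5) = 0.2525+0.000j S between n1,n0
  Y(R6) = 0.0004329+0.000j S between n3,n1
  Y(C1) = 0.000+2.317j S between n3,n2
  Y(R7) = 0.1024+0.000j S between n3,n1
  Y(R8) = 0.004464+0.000j S between n2,n1
  I1: injects 0.0661 A into n1 (from n0)
Assemble and solve the 4×4 MNA system:
  V(n1)=0.1143-7.727e-09j  V(n2)=0.1066-1.428e-05j  V(n3)=0.1066+5.691e-07j  V(n4)=0.1066-1.414e-05j

-0.03641+2.461e-09j A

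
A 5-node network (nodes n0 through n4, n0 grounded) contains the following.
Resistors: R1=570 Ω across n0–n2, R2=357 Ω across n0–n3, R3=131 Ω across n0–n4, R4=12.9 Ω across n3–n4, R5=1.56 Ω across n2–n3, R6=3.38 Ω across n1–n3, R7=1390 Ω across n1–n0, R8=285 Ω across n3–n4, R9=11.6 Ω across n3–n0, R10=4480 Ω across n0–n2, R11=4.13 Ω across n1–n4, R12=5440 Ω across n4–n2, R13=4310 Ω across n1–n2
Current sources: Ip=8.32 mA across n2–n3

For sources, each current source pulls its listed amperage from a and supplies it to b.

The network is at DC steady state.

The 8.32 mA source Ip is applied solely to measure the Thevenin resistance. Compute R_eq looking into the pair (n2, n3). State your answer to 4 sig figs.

Apply KCL at each of the 4 non-ground nodes and solve the resulting linear system.
Node n1: branches {R6, R7, R11, R13} → V_1 = 0.0002419
Node n2: branches {R1, R5, R10, R12, R13, Ip} → V_2 = -0.01267
Node n3: branches {R2, R4, R5, R6, R8, R9, Ip} → V_3 = 0.0002596
Node n4: branches {R3, R4, R8, R11, R12} → V_4 = 0.0002335

R_eq = 1.554 Ω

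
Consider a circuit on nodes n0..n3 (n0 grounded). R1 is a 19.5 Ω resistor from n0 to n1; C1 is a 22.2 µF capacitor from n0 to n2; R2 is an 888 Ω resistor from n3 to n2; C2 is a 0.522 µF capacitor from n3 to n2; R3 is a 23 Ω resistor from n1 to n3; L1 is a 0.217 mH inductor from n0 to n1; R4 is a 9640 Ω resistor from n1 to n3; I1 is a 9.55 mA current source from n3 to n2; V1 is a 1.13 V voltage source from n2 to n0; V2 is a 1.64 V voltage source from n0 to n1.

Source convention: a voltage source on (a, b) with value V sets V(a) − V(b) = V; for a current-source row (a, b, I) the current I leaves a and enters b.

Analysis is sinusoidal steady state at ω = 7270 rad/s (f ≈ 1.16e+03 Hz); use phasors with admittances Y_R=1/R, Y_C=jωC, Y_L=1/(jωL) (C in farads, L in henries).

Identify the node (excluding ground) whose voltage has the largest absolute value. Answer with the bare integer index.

Element admittances at ω=7270 rad/s:
  Y(R1) = 0.05128+0.000j S between n0,n1
  Y(C1) = 0.000+0.1614j S between n0,n2
  Y(R2) = 0.001126+0.000j S between n3,n2
  Y(C2) = 0.000+0.003795j S between n3,n2
  Y(R3) = 0.04348+0.000j S between n1,n3
  Y(L1) = 0.000-0.6339j S between n0,n1
  Y(R4) = 0.0001037+0.000j S between n1,n3
  I1: injects 0.00955 A into n2 (from n3)
  V1: constraint V(n2)−V(n0) = 1.13
  V2: constraint V(n0)−V(n1) = 1.64
Assemble and solve the 5×5 MNA system:
  V(n1)=-1.640+0.000j  V(n2)=1.130+0.000j  V(n3)=-1.763+0.2456j
  i(V1)=0.005360-0.1931j  i(V2)=-0.07874+1.029j

3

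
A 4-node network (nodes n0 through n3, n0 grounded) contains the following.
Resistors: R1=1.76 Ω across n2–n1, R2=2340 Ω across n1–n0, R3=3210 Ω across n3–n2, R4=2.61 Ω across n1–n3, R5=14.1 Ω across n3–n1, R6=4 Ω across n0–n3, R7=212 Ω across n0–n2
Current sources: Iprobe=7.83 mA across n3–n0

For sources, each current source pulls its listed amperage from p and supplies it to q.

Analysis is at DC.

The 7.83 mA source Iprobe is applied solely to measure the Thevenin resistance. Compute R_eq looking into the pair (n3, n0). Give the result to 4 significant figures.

MNA unknowns: 3 node voltages V₁..V_3
R1: Y=0.5682 on G[2,1]
R2: Y=0.0004274 on G[1,0]
R3: Y=0.0003115 on G[3,2]
R4: Y=0.3831 on G[1,3]
R5: Y=0.07092 on G[3,1]
R6: Y=0.2500 on G[0,3]
R7: Y=0.004717 on G[0,2]
Iprobe: z[3]−=0.00783, z[0]+=0.00783
solve → V1=-0.03036, V2=-0.03011, V3=-0.03070

R_eq = 3.921 Ω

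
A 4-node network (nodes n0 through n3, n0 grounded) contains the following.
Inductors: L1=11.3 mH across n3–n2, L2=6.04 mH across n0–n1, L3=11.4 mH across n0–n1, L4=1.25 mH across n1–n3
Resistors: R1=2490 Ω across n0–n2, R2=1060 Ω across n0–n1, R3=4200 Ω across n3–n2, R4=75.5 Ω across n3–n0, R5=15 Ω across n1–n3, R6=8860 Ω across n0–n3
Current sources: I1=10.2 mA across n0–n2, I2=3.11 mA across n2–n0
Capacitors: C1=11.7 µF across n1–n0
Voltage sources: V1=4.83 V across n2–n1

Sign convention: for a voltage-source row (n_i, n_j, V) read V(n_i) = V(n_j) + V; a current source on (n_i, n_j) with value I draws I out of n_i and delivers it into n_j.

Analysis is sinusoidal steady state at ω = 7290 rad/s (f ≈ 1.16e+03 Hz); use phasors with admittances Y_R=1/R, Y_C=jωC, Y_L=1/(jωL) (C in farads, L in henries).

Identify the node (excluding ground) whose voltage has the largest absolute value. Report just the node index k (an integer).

Apply KCL at each of the 3 non-ground nodes and solve the resulting linear system.
Node n1: branches {R2, L2, L3, L4, C1, R5, V1} → V_1 = 0.05676+0.003761j
Node n2: branches {L1, R1, I1, I2, R3, V1} → V_2 = 4.887+0.003761j
Node n3: branches {L1, L4, R3, R4, R5, R6} → V_3 = 0.3941-0.2152j
Source currents: i(V1)=0.001400+0.05448j

2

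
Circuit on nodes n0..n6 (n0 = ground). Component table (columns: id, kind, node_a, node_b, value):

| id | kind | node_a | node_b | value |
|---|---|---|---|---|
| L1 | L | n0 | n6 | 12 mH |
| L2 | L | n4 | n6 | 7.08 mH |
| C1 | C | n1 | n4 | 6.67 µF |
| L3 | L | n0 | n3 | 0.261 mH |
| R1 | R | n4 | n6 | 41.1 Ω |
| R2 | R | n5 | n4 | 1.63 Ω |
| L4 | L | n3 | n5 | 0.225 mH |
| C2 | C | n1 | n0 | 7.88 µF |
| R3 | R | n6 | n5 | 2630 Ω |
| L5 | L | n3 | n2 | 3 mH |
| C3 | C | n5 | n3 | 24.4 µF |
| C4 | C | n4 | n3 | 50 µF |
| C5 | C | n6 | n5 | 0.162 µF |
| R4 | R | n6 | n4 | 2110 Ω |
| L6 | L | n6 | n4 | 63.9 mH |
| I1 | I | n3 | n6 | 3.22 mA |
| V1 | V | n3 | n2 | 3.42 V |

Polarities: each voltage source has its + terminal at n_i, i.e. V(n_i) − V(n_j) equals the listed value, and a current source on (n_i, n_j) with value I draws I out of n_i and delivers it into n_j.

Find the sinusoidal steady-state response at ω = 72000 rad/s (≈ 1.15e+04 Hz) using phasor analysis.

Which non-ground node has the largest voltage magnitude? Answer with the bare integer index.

2

Element admittances at ω=72000 rad/s:
  Y(L1) = 0.000-0.001157j S between n0,n6
  Y(L2) = 0.000-0.001962j S between n4,n6
  Y(C1) = 0.000+0.4802j S between n1,n4
  Y(L3) = 0.000-0.05321j S between n0,n3
  Y(R1) = 0.02433+0.000j S between n4,n6
  Y(R2) = 0.6135+0.000j S between n5,n4
  Y(L4) = 0.000-0.06173j S between n3,n5
  Y(C2) = 0.000+0.5674j S between n1,n0
  Y(R3) = 0.0003802+0.000j S between n6,n5
  Y(L5) = 0.000-0.004630j S between n3,n2
  Y(C3) = 0.000+1.757j S between n5,n3
  Y(C4) = 0.000+3.600j S between n4,n3
  Y(C5) = 0.000+0.01166j S between n6,n5
  Y(R4) = 0.0004739+0.000j S between n6,n4
  Y(L6) = 0.000-0.0002174j S between n6,n4
  I1: injects 0.00322 A into n6 (from n3)
  V1: constraint V(n3)−V(n2) = 3.42
Assemble and solve the 7×7 MNA system:
  V(n1)=0.0003245+8.512e-06j  V(n2)=-3.419+0.0009094j  V(n3)=0.0009424+0.0009094j  V(n4)=0.0007078+1.857e-05j  V(n5)=0.001411+0.0008733j  V(n6)=0.1157-0.03764j
  i(V1)=0.000+0.01583j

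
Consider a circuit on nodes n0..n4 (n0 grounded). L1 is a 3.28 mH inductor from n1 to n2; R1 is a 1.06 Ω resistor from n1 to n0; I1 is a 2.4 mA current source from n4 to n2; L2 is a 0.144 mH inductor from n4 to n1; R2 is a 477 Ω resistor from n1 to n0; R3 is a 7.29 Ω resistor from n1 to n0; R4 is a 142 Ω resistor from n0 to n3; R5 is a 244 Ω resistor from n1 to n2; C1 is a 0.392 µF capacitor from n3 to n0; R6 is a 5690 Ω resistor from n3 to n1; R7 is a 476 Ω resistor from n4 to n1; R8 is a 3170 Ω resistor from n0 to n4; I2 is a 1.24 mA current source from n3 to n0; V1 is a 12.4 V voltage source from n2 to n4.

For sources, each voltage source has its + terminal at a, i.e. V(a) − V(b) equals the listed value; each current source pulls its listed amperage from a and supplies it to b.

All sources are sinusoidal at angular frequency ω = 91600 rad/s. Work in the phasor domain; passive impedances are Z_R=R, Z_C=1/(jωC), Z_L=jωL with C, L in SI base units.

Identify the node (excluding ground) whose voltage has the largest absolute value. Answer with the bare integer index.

2

Apply KCL at each of the 4 non-ground nodes and solve the resulting linear system.
Node n1: branches {L1, R1, L2, R2, R3, R5, R6, R7} → V_1 = 0.0001651+0.0001787j
Node n2: branches {L1, I1, R5, V1} → V_2 = 11.83-0.5950j
Node n3: branches {R4, C1, R6, I2} → V_3 = -0.006671+0.03319j
Node n4: branches {I1, L2, R7, R8, V1} → V_4 = -0.5703-0.5950j
Source currents: i(V1)=-0.04410+0.04181j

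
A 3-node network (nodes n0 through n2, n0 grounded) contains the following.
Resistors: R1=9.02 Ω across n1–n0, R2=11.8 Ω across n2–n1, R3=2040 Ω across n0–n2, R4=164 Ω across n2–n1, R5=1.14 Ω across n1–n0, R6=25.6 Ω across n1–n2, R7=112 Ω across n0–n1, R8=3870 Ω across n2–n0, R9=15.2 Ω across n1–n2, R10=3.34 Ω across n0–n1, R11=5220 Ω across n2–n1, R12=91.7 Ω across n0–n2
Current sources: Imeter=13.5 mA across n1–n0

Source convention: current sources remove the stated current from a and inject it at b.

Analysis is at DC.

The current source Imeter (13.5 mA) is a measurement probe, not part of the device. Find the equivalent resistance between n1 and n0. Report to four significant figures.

Apply KCL at each of the 2 non-ground nodes and solve the resulting linear system.
Node n1: branches {R1, R2, R4, R5, R6, R7, R9, R10, R11, Imeter} → V_1 = -0.01033
Node n2: branches {R2, R3, R4, R6, R8, R9, R11, R12} → V_2 = -0.009746

R_eq = 0.7649 Ω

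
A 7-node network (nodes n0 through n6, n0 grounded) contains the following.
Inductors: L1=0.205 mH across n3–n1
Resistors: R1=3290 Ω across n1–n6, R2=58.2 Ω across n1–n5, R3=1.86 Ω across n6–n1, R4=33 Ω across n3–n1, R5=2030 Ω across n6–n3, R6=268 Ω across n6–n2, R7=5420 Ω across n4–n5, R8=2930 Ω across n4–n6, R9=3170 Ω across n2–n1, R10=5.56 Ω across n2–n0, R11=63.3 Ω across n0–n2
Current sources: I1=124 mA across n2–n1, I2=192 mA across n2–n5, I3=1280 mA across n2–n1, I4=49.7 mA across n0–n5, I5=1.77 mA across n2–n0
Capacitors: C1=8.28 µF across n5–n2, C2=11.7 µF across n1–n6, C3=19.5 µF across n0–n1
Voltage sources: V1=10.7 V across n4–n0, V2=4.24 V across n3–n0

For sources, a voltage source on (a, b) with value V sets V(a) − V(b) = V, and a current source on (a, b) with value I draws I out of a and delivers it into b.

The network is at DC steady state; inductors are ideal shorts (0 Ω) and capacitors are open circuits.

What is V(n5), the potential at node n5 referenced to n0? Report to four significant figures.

Apply KCL at each of the 6 non-ground nodes and solve the resulting linear system.
Node n1: branches {L1, R1, R2, R3, I1, R4, I3, R9, C2, C3} → V_1 = 4.240
Node n2: branches {I1, I2, R6, I3, R9, R10, C1, I5, R11} → V_2 = -7.916
Node n3: branches {L1, R4, R5, V2} → V_3 = 4.240
Node n4: branches {R7, R8, V1} → V_4 = 10.70
Node n5: branches {R2, I2, R7, I4, C1} → V_5 = 18.23
Node n6: branches {R1, R3, R5, R6, R8, C2} → V_6 = 4.160
Source currents: i(L1)=-1.598, i(V1)=-0.0008433, i(V2)=1.598

18.23 V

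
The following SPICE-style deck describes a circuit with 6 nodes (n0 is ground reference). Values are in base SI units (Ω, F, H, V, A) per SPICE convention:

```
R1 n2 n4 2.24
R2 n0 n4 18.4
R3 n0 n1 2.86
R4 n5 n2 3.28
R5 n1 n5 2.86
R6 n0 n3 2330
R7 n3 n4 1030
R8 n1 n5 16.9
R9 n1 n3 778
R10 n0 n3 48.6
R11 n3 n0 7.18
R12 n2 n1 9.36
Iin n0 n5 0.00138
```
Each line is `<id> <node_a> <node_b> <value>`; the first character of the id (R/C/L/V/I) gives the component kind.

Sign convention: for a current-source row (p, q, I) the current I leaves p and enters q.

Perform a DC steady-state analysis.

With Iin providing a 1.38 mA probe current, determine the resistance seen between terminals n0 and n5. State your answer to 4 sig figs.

R_eq = 4.185 Ω

Element admittances at DC:
  Y(R1) = 0.4464 S between n2,n4
  Y(R2) = 0.05435 S between n0,n4
  Y(R3) = 0.3497 S between n0,n1
  Y(R4) = 0.3049 S between n5,n2
  Y(R5) = 0.3497 S between n1,n5
  Y(R6) = 0.0004292 S between n0,n3
  Y(R7) = 0.0009709 S between n3,n4
  Y(R8) = 0.05917 S between n1,n5
  Y(R9) = 0.001285 S between n1,n3
  Y(R10) = 0.02058 S between n0,n3
  Y(R11) = 0.1393 S between n3,n0
  Y(R12) = 0.1068 S between n2,n1
  Iin: injects 0.00138 A into n5 (from n0)
Assemble and solve the 5×5 MNA system:
  V(n1)=0.003290  V(n2)=0.004583  V(n3)=5.037e-05  V(n4)=0.004078  V(n5)=0.005776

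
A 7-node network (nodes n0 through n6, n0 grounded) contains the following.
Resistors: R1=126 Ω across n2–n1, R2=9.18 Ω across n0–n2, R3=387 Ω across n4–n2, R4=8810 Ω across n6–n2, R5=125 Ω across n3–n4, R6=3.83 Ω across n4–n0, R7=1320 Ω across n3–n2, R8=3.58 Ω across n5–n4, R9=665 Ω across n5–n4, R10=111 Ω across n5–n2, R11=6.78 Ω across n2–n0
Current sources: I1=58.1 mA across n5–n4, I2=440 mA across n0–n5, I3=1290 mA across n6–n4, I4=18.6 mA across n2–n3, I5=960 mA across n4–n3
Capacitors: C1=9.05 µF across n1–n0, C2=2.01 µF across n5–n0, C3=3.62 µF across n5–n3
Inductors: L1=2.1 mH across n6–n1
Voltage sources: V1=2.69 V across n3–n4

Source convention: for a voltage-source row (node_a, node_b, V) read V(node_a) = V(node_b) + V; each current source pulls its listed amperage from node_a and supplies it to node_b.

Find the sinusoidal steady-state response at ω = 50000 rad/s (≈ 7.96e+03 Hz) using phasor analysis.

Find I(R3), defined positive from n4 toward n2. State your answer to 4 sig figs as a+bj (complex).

0.01377-0.005159j A

Apply KCL at each of the 6 non-ground nodes and solve the resulting linear system.
Node n1: branches {R1, C1, L1} → V_1 = -0.01801+2.847j
Node n2: branches {R1, R2, R3, R4, R7, I4, R10, R11} → V_2 = 0.1896-0.07510j
Node n3: branches {R5, R7, I4, C3, I5, V1} → V_3 = 8.208-2.072j
Node n4: branches {I1, R3, R5, R6, I3, R8, R9, I5, V1} → V_4 = 5.518-2.072j
Node n5: branches {I1, I2, C2, R8, R9, C3, R10} → V_5 = 5.655-2.377j
Node n6: branches {R4, I3, L1} → V_6 = -1.597-132.6j
Source currents: i(V1)=1.006-0.4605j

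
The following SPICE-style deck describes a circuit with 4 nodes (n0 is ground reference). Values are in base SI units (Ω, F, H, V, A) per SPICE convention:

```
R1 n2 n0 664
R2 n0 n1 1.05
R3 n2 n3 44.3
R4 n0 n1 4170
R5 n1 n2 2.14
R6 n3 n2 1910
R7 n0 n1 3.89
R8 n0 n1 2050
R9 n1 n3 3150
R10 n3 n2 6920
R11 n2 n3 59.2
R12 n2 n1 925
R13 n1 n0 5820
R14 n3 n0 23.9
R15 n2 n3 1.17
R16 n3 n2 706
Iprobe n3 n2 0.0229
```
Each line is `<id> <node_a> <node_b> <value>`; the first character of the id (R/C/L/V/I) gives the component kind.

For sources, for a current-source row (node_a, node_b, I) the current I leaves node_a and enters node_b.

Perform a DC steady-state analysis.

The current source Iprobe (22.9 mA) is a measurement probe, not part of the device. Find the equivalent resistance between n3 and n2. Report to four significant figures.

R_eq = 1.071 Ω

Apply KCL at each of the 3 non-ground nodes and solve the resulting linear system.
Node n1: branches {R2, R4, R5, R7, R8, R9, R12, R13} → V_1 = 0.0007509
Node n2: branches {R1, R3, R5, R6, R10, R11, R12, R15, R16, Iprobe} → V_2 = 0.002707
Node n3: branches {R3, R6, R9, R10, R11, R14, R15, R16, Iprobe} → V_3 = -0.02182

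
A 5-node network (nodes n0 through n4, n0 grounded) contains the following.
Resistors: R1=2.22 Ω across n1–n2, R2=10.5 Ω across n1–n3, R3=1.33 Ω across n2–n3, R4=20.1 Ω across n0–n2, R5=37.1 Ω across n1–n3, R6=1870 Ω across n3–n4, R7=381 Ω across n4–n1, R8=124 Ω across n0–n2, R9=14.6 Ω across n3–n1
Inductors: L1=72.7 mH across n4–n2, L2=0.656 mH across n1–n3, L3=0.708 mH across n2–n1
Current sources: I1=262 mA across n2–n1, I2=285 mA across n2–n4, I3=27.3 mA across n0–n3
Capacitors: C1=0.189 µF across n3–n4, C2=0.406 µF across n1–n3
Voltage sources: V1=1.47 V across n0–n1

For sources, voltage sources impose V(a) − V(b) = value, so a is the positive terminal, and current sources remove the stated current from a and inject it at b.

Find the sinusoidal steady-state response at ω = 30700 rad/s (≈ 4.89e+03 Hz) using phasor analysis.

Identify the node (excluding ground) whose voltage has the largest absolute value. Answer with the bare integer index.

4

Apply KCL at each of the 4 non-ground nodes and solve the resulting linear system.
Node n1: branches {R1, R2, I1, L2, L3, R5, R7, R9, C2, V1} → V_1 = -1.470+0.000j
Node n2: branches {R1, L1, R3, I1, R4, I2, L3, R8} → V_2 = -1.886+0.09004j
Node n3: branches {R2, R3, L2, R5, R6, C1, I3, R9, C2} → V_3 = -1.524+0.1904j
Node n4: branches {L1, I2, R6, R7, C1} → V_4 = 21.73-39.33j
Source currents: i(V1)=-0.1364+0.005205j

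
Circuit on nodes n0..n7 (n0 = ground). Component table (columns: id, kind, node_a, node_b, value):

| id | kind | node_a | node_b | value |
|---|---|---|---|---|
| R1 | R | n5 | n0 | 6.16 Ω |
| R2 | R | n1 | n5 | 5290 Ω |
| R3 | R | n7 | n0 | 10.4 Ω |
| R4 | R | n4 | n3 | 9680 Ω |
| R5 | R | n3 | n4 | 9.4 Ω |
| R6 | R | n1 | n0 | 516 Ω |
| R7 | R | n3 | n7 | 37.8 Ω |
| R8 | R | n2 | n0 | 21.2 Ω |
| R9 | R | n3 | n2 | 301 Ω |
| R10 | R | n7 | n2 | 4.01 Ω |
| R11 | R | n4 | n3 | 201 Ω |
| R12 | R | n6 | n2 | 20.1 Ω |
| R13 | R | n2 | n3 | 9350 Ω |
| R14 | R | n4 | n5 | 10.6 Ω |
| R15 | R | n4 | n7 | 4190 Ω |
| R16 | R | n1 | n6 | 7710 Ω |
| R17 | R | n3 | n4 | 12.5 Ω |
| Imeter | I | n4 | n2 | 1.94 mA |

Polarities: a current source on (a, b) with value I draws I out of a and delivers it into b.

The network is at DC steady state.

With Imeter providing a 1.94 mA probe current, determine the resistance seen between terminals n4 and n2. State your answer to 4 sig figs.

Element admittances at DC:
  Y(R1) = 0.1623 S between n5,n0
  Y(R2) = 0.0001890 S between n1,n5
  Y(R3) = 0.09615 S between n7,n0
  Y(R4) = 0.0001033 S between n4,n3
  Y(R5) = 0.1064 S between n3,n4
  Y(R6) = 0.001938 S between n1,n0
  Y(R7) = 0.02646 S between n3,n7
  Y(R8) = 0.04717 S between n2,n0
  Y(R9) = 0.003322 S between n3,n2
  Y(R10) = 0.2494 S between n7,n2
  Y(R11) = 0.004975 S between n4,n3
  Y(R12) = 0.04975 S between n6,n2
  Y(R13) = 0.0001070 S between n2,n3
  Y(R14) = 0.09434 S between n4,n5
  Y(R15) = 0.0002387 S between n4,n7
  Y(R16) = 0.0001297 S between n1,n6
  Y(R17) = 0.08000 S between n3,n4
  Imeter: injects 0.00194 A into n2 (from n4)
Assemble and solve the 7×7 MNA system:
  V(n1)=5.619e-05  V(n2)=0.01191  V(n3)=-0.01663  V(n4)=-0.02037  V(n5)=-0.007483  V(n6)=0.01188  V(n7)=0.006787

R_eq = 16.64 Ω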